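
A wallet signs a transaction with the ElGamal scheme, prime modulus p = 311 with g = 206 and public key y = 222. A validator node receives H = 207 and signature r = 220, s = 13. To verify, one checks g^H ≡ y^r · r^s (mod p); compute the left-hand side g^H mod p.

190

206^2 = 42436 ≡ 140
206^4 ≡ 140^2 = 19600 ≡ 7
206^8 ≡ 7^2 = 49
206^16 ≡ 49^2 = 2401 ≡ 224
206^32 ≡ 224^2 = 50176 ≡ 105
206^64 ≡ 105^2 = 11025 ≡ 140
206^128 ≡ 140^2 = 19600 ≡ 7
207 = 128 + 64 + 8 + 4 + 2 + 1, so 206^207 ≡ 7·140·49·7·140·206 ≡ 190 (mod 311)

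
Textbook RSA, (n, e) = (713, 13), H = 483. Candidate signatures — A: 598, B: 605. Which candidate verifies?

Candidate A: 598^2 = 357604 ≡ 391; 598^4 ≡ 391^2 = 152881 ≡ 299; 598^8 ≡ 299^2 = 89401 ≡ 276; 13 = 8 + 4 + 1, so 598^13 ≡ 276·299·598 ≡ 483 (mod 713)
  → matches H = 483
Candidate B: 605^2 = 366025 ≡ 256; 605^4 ≡ 256^2 = 65536 ≡ 653; 605^8 ≡ 653^2 = 426409 ≡ 35; 13 = 8 + 4 + 1, so 605^13 ≡ 35·653·605 ≡ 66 (mod 713)

A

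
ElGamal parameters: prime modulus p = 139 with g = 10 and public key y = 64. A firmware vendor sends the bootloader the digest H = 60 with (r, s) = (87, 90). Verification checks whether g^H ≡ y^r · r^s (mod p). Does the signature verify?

Left side g^H mod p:
Squares mod 139: 10^1≡10, 10^2≡100, 10^4≡131, 10^8≡64, 10^16≡65, 10^32≡55
60 = 32 + 16 + 8 + 4, so 10^60 ≡ 55·65·64·131 ≡ 91 (mod 139)
Right side y^r · r^s mod p:
Squares mod 139: 64^1≡64, 64^2≡65, 64^4≡55, 64^8≡106, 64^16≡116, 64^32≡112, 64^64≡34
87 = 64 + 16 + 4 + 2 + 1, so 64^87 ≡ 34·116·55·65·64 ≡ 34 (mod 139)
Squares mod 139: 87^1≡87, 87^2≡63, 87^4≡77, 87^8≡91, 87^16≡80, 87^32≡6, 87^64≡36
90 = 64 + 16 + 8 + 2, so 87^90 ≡ 36·80·91·63 ≡ 64 (mod 139)
34·64 = 2176 ≡ 91 (mod 139)
91 ≡ 91 (mod 139), so the signature is genuine.

verifies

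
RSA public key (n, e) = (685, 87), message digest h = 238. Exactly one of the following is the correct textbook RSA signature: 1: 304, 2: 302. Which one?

2

Candidate 1: Squares mod 685: 304^1≡304, 304^2≡626, 304^4≡56, 304^8≡396, 304^16≡636, 304^32≡346, 304^64≡526; 87 = 64 + 16 + 4 + 2 + 1, so 304^87 ≡ 526·636·56·626·304 ≡ 9 (mod 685)
Candidate 2: Squares mod 685: 302^1≡302, 302^2≡99, 302^4≡211, 302^8≡681, 302^16≡16, 302^32≡256, 302^64≡461; 87 = 64 + 16 + 4 + 2 + 1, so 302^87 ≡ 461·16·211·99·302 ≡ 238 (mod 685)
  → matches h = 238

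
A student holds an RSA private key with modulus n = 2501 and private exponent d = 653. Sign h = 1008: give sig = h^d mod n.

h^2 ≡ 1008^2 = 1016064 ≡ 658
h^4 ≡ 658^2 = 432964 ≡ 291
h^8 ≡ 291^2 = 84681 ≡ 2148
h^16 ≡ 2148^2 = 4613904 ≡ 2060
h^32 ≡ 2060^2 = 4243600 ≡ 1904
h^64 ≡ 1904^2 = 3625216 ≡ 1267
h^128 ≡ 1267^2 = 1605289 ≡ 2148
h^256 ≡ 2148^2 = 4613904 ≡ 2060
h^512 ≡ 2060^2 = 4243600 ≡ 1904
653 = 512 + 128 + 8 + 4 + 1, so h^653 ≡ 1904·2148·2148·291·1008 ≡ 101 (mod 2501)

101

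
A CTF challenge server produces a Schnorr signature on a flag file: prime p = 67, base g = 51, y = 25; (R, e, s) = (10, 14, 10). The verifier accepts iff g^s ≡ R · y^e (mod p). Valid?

g^s mod p:
51^2 = 2601 ≡ 55
51^4 ≡ 55^2 = 3025 ≡ 10
51^8 ≡ 10^2 = 100 ≡ 33
10 = 8 + 2, so 51^10 ≡ 33·55 ≡ 6 (mod 67)
R · y^e mod p:
25^2 = 625 ≡ 22
25^4 ≡ 22^2 = 484 ≡ 15
25^8 ≡ 15^2 = 225 ≡ 24
14 = 8 + 4 + 2, so 25^14 ≡ 24·15·22 ≡ 14 (mod 67)
10·14 = 140 ≡ 6 (mod 67)
6 ≡ 6 (mod 67); signature holds.

yes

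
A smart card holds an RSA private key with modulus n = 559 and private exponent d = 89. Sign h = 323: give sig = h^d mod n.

254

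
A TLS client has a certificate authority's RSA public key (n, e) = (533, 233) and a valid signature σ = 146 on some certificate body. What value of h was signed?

σ^2 ≡ 146^2 = 21316 ≡ 529
σ^4 ≡ 529^2 = 279841 ≡ 16
σ^8 ≡ 16^2 = 256
σ^16 ≡ 256^2 = 65536 ≡ 510
σ^32 ≡ 510^2 = 260100 ≡ 529
σ^64 ≡ 529^2 = 279841 ≡ 16
σ^128 ≡ 16^2 = 256
233 = 128 + 64 + 32 + 8 + 1, so σ^233 ≡ 256·16·529·256·146 ≡ 113 (mod 533)

113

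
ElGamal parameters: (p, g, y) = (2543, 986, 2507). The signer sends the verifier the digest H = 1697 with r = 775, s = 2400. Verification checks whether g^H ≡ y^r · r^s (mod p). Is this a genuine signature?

forged

Left side g^H mod p:
Squares mod 2543: 986^1≡986, 986^2≡770, 986^4≡381, 986^8≡210, 986^16≡869, 986^32≡2433, 986^64≡1928, 986^128≡1861, 986^256≡2298, 986^512≡1536, 986^1024≡1935
1697 = 1024 + 512 + 128 + 32 + 1, so 986^1697 ≡ 1935·1536·1861·2433·986 ≡ 2469 (mod 2543)
Right side y^r · r^s mod p:
Squares mod 2543: 2507^1≡2507, 2507^2≡1296, 2507^4≡1236, 2507^8≡1896, 2507^16≡1557, 2507^32≡770, 2507^64≡381, 2507^128≡210, 2507^256≡869, 2507^512≡2433
775 = 512 + 256 + 4 + 2 + 1, so 2507^775 ≡ 2433·869·1236·1296·2507 ≡ 962 (mod 2543)
Squares mod 2543: 775^1≡775, 775^2≡477, 775^4≡1202, 775^8≡380, 775^16≡1992, 775^32≡984, 775^64≡1916, 775^128≡1507, 775^256≡150, 775^512≡2156, 775^1024≡2275, 775^2048≡620
2400 = 2048 + 256 + 64 + 32, so 775^2400 ≡ 620·150·1916·984 ≡ 332 (mod 2543)
962·332 = 319384 ≡ 1509 (mod 2543)
2469 ≠ 1509, so verification fails.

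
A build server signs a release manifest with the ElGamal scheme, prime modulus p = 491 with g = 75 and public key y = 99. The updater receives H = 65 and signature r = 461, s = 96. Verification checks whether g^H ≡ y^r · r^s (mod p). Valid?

no

Left side g^H mod p:
75^2 = 5625 ≡ 224
75^4 ≡ 224^2 = 50176 ≡ 94
75^8 ≡ 94^2 = 8836 ≡ 489
75^16 ≡ 489^2 = 239121 ≡ 4
75^32 ≡ 4^2 = 16
75^64 ≡ 16^2 = 256
65 = 64 + 1, so 75^65 ≡ 256·75 ≡ 51 (mod 491)
Right side y^r · r^s mod p:
99^2 = 9801 ≡ 472
99^4 ≡ 472^2 = 222784 ≡ 361
99^8 ≡ 361^2 = 130321 ≡ 206
99^16 ≡ 206^2 = 42436 ≡ 210
99^32 ≡ 210^2 = 44100 ≡ 401
99^64 ≡ 401^2 = 160801 ≡ 244
99^128 ≡ 244^2 = 59536 ≡ 125
99^256 ≡ 125^2 = 15625 ≡ 404
461 = 256 + 128 + 64 + 8 + 4 + 1, so 99^461 ≡ 404·125·244·206·361·99 ≡ 70 (mod 491)
461^2 = 212521 ≡ 409
461^4 ≡ 409^2 = 167281 ≡ 341
461^8 ≡ 341^2 = 116281 ≡ 405
461^16 ≡ 405^2 = 164025 ≡ 31
461^32 ≡ 31^2 = 961 ≡ 470
461^64 ≡ 470^2 = 220900 ≡ 441
96 = 64 + 32, so 461^96 ≡ 441·470 ≡ 68 (mod 491)
70·68 = 4760 ≡ 341 (mod 491)
51 ≠ 341, so verification fails.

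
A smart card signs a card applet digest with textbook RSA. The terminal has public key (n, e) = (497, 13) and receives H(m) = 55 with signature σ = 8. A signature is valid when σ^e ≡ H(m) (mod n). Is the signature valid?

invalid

σ^2 ≡ 8^2 = 64
σ^4 ≡ 64^2 = 4096 ≡ 120
σ^8 ≡ 120^2 = 14400 ≡ 484
13 = 8 + 4 + 1, so σ^13 ≡ 484·120·8 ≡ 442 (mod 497)
σ^13 mod 497 = 442, but H(m) = 55.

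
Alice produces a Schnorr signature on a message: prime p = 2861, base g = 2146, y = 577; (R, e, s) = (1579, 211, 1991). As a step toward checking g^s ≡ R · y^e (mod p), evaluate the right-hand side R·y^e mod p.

178

577^2 = 332929 ≡ 1053
577^4 ≡ 1053^2 = 1108809 ≡ 1602
577^8 ≡ 1602^2 = 2566404 ≡ 87
577^16 ≡ 87^2 = 7569 ≡ 1847
577^32 ≡ 1847^2 = 3411409 ≡ 1097
577^64 ≡ 1097^2 = 1203409 ≡ 1789
577^128 ≡ 1789^2 = 3200521 ≡ 1923
211 = 128 + 64 + 16 + 2 + 1, so 577^211 ≡ 1923·1789·1847·1053·577 ≡ 1870 (mod 2861)
R · y^e ≡ 1579·1870 = 2952730 ≡ 178 (mod 2861)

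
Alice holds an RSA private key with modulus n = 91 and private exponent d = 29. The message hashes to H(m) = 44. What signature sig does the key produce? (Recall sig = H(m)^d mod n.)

18

Squares mod 91: (H(m))^1≡44, (H(m))^2≡25, (H(m))^4≡79, (H(m))^8≡53, (H(m))^16≡79
29 = 16 + 8 + 4 + 1, so (H(m))^29 ≡ 79·53·79·44 ≡ 18 (mod 91)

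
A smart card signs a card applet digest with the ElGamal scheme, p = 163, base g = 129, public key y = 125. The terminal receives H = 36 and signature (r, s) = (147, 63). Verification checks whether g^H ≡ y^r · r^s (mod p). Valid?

Left side g^H mod p:
Squares mod 163: 129^1≡129, 129^2≡15, 129^4≡62, 129^8≡95, 129^16≡60, 129^32≡14
36 = 32 + 4, so 129^36 ≡ 14·62 ≡ 53 (mod 163)
Right side y^r · r^s mod p:
Squares mod 163: 125^1≡125, 125^2≡140, 125^4≡40, 125^8≡133, 125^16≡85, 125^32≡53, 125^64≡38, 125^128≡140
147 = 128 + 16 + 2 + 1, so 125^147 ≡ 140·85·140·125 ≡ 59 (mod 163)
Squares mod 163: 147^1≡147, 147^2≡93, 147^4≡10, 147^8≡100, 147^16≡57, 147^32≡152
63 = 32 + 16 + 8 + 4 + 2 + 1, so 147^63 ≡ 152·57·100·10·93·147 ≡ 23 (mod 163)
59·23 = 1357 ≡ 53 (mod 163)
53 ≡ 53 (mod 163), so the signature is genuine.

yes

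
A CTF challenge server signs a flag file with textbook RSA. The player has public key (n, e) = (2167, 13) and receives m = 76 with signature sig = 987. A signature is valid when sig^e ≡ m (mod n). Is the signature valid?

invalid

sig^13 mod 2167 = 2085
sig^13 mod 2167 = 2085, but m = 76.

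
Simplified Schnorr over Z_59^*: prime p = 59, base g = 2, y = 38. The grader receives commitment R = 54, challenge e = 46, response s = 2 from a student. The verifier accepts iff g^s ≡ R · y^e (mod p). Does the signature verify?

does not verify

g^s mod p:
2^2 = 4
R · y^e mod p:
38^2 = 1444 ≡ 28
38^4 ≡ 28^2 = 784 ≡ 17
38^8 ≡ 17^2 = 289 ≡ 53
38^16 ≡ 53^2 = 2809 ≡ 36
38^32 ≡ 36^2 = 1296 ≡ 57
46 = 32 + 8 + 4 + 2, so 38^46 ≡ 57·53·17·28 ≡ 48 (mod 59)
54·48 = 2592 ≡ 55 (mod 59)
4 ≠ 55; the check fails.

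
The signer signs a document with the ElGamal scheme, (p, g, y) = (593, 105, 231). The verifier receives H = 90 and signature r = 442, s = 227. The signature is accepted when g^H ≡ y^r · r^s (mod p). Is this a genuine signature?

Left side g^H mod p:
105^2 = 11025 ≡ 351
105^4 ≡ 351^2 = 123201 ≡ 450
105^8 ≡ 450^2 = 202500 ≡ 287
105^16 ≡ 287^2 = 82369 ≡ 535
105^32 ≡ 535^2 = 286225 ≡ 399
105^64 ≡ 399^2 = 159201 ≡ 277
90 = 64 + 16 + 8 + 2, so 105^90 ≡ 277·535·287·351 ≡ 457 (mod 593)
Right side y^r · r^s mod p:
231^2 = 53361 ≡ 584
231^4 ≡ 584^2 = 341056 ≡ 81
231^8 ≡ 81^2 = 6561 ≡ 38
231^16 ≡ 38^2 = 1444 ≡ 258
231^32 ≡ 258^2 = 66564 ≡ 148
231^64 ≡ 148^2 = 21904 ≡ 556
231^128 ≡ 556^2 = 309136 ≡ 183
231^256 ≡ 183^2 = 33489 ≡ 281
442 = 256 + 128 + 32 + 16 + 8 + 2, so 231^442 ≡ 281·183·148·258·38·584 ≡ 338 (mod 593)
442^2 = 195364 ≡ 267
442^4 ≡ 267^2 = 71289 ≡ 129
442^8 ≡ 129^2 = 16641 ≡ 37
442^16 ≡ 37^2 = 1369 ≡ 183
442^32 ≡ 183^2 = 33489 ≡ 281
442^64 ≡ 281^2 = 78961 ≡ 92
442^128 ≡ 92^2 = 8464 ≡ 162
227 = 128 + 64 + 32 + 2 + 1, so 442^227 ≡ 162·92·281·267·442 ≡ 27 (mod 593)
338·27 = 9126 ≡ 231 (mod 593)
457 ≠ 231, so verification fails.

forged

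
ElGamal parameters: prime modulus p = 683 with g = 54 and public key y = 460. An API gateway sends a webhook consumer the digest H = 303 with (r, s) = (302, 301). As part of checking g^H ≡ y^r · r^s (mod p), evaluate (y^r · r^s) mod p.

586

460^302 mod 683 = 348
302^301 mod 683 = 563
y^r · r^s ≡ 348·563 = 195924 ≡ 586 (mod 683)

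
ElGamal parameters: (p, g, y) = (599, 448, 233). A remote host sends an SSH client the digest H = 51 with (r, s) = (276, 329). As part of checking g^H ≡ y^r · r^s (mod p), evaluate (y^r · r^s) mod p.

345

233^276 mod 599 = 1
276^329 mod 599 = 345
y^r · r^s ≡ 1·345 = 345 ≡ 345 (mod 599)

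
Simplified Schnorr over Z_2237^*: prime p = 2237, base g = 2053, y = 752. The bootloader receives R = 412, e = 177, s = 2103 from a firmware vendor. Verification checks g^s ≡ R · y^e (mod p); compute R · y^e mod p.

1833

752^177 mod 2237 = 1389
R · y^e ≡ 412·1389 = 572268 ≡ 1833 (mod 2237)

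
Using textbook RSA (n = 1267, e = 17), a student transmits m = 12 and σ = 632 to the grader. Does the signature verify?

does not verify

σ^2 ≡ 632^2 = 399424 ≡ 319
σ^4 ≡ 319^2 = 101761 ≡ 401
σ^8 ≡ 401^2 = 160801 ≡ 1159
σ^16 ≡ 1159^2 = 1343281 ≡ 261
17 = 16 + 1, so σ^17 ≡ 261·632 ≡ 242 (mod 1267)
242 ≠ 12, so verification fails.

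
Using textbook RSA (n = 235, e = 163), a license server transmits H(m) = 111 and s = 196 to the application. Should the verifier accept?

s^2 ≡ 196^2 = 38416 ≡ 111
s^4 ≡ 111^2 = 12321 ≡ 101
s^8 ≡ 101^2 = 10201 ≡ 96
s^16 ≡ 96^2 = 9216 ≡ 51
s^32 ≡ 51^2 = 2601 ≡ 16
s^64 ≡ 16^2 = 256 ≡ 21
s^128 ≡ 21^2 = 441 ≡ 206
163 = 128 + 32 + 2 + 1, so s^163 ≡ 206·16·111·196 ≡ 111 (mod 235)
Since 111 equals the digest 111, verification succeeds.

accept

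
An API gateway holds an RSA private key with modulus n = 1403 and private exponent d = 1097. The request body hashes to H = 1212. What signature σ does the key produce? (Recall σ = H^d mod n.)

1070

Squares mod 1403: H^1≡1212, H^2≡3, H^4≡9, H^8≡81, H^16≡949, H^32≡1278, H^64≡192, H^128≡386, H^256≡278, H^512≡119, H^1024≡131
1097 = 1024 + 64 + 8 + 1, so H^1097 ≡ 131·192·81·1212 ≡ 1070 (mod 1403)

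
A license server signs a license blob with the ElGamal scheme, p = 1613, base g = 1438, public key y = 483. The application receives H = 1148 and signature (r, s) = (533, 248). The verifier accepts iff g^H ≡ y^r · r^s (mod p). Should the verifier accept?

accept

Left side g^H mod p:
1438^2 = 2067844 ≡ 1591
1438^4 ≡ 1591^2 = 2531281 ≡ 484
1438^8 ≡ 484^2 = 234256 ≡ 371
1438^16 ≡ 371^2 = 137641 ≡ 536
1438^32 ≡ 536^2 = 287296 ≡ 182
1438^64 ≡ 182^2 = 33124 ≡ 864
1438^128 ≡ 864^2 = 746496 ≡ 1290
1438^256 ≡ 1290^2 = 1664100 ≡ 1097
1438^512 ≡ 1097^2 = 1203409 ≡ 111
1438^1024 ≡ 111^2 = 12321 ≡ 1030
1148 = 1024 + 64 + 32 + 16 + 8 + 4, so 1438^1148 ≡ 1030·864·182·536·371·484 ≡ 719 (mod 1613)
Right side y^r · r^s mod p:
483^2 = 233289 ≡ 1017
483^4 ≡ 1017^2 = 1034289 ≡ 356
483^8 ≡ 356^2 = 126736 ≡ 922
483^16 ≡ 922^2 = 850084 ≡ 33
483^32 ≡ 33^2 = 1089
483^64 ≡ 1089^2 = 1185921 ≡ 366
483^128 ≡ 366^2 = 133956 ≡ 77
483^256 ≡ 77^2 = 5929 ≡ 1090
483^512 ≡ 1090^2 = 1188100 ≡ 932
533 = 512 + 16 + 4 + 1, so 483^533 ≡ 932·33·356·483 ≡ 885 (mod 1613)
533^2 = 284089 ≡ 201
533^4 ≡ 201^2 = 40401 ≡ 76
533^8 ≡ 76^2 = 5776 ≡ 937
533^16 ≡ 937^2 = 877969 ≡ 497
533^32 ≡ 497^2 = 247009 ≡ 220
533^64 ≡ 220^2 = 48400 ≡ 10
533^128 ≡ 10^2 = 100
248 = 128 + 64 + 32 + 16 + 8, so 533^248 ≡ 100·10·220·497·937 ≡ 1016 (mod 1613)
885·1016 = 899160 ≡ 719 (mod 1613)
719 ≡ 719 (mod 1613), so the signature is genuine.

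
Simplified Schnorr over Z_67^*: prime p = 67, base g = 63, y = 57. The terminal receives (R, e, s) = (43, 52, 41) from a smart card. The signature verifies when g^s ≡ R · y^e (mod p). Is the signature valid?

g^s mod p:
63^2 = 3969 ≡ 16
63^4 ≡ 16^2 = 256 ≡ 55
63^8 ≡ 55^2 = 3025 ≡ 10
63^16 ≡ 10^2 = 100 ≡ 33
63^32 ≡ 33^2 = 1089 ≡ 17
41 = 32 + 8 + 1, so 63^41 ≡ 17·10·63 ≡ 57 (mod 67)
R · y^e mod p:
57^2 = 3249 ≡ 33
57^4 ≡ 33^2 = 1089 ≡ 17
57^8 ≡ 17^2 = 289 ≡ 21
57^16 ≡ 21^2 = 441 ≡ 39
57^32 ≡ 39^2 = 1521 ≡ 47
52 = 32 + 16 + 4, so 57^52 ≡ 47·39·17 ≡ 6 (mod 67)
43·6 = 258 ≡ 57 (mod 67)
57 ≡ 57 (mod 67); signature holds.

valid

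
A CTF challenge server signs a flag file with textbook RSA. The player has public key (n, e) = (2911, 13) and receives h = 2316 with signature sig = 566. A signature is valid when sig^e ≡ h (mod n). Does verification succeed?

passes

sig^2 ≡ 566^2 = 320356 ≡ 146
sig^4 ≡ 146^2 = 21316 ≡ 939
sig^8 ≡ 939^2 = 881721 ≡ 2599
13 = 8 + 4 + 1, so sig^13 ≡ 2599·939·566 ≡ 2316 (mod 2911)
2316 = h, so the signature checks out.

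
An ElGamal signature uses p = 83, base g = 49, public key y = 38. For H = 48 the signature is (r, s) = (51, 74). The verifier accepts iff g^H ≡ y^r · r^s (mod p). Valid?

yes

Left side g^H mod p:
Squares mod 83: 49^1≡49, 49^2≡77, 49^4≡36, 49^8≡51, 49^16≡28, 49^32≡37
48 = 32 + 16, so 49^48 ≡ 37·28 ≡ 40 (mod 83)
Right side y^r · r^s mod p:
Squares mod 83: 38^1≡38, 38^2≡33, 38^4≡10, 38^8≡17, 38^16≡40, 38^32≡23
51 = 32 + 16 + 2 + 1, so 38^51 ≡ 23·40·33·38 ≡ 63 (mod 83)
Squares mod 83: 51^1≡51, 51^2≡28, 51^4≡37, 51^8≡41, 51^16≡21, 51^32≡26, 51^64≡12
74 = 64 + 8 + 2, so 51^74 ≡ 12·41·28 ≡ 81 (mod 83)
63·81 = 5103 ≡ 40 (mod 83)
40 ≡ 40 (mod 83), so the signature is genuine.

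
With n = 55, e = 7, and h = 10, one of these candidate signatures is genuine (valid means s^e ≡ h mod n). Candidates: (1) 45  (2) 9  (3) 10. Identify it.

3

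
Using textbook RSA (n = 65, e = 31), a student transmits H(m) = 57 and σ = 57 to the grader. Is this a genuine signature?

forged

Squares mod 65: σ^1≡57, σ^2≡64, σ^4≡1, σ^8≡1, σ^16≡1
31 = 16 + 8 + 4 + 2 + 1, so σ^31 ≡ 1·1·1·64·57 ≡ 8 (mod 65)
σ^31 mod 65 = 8, but H(m) = 57.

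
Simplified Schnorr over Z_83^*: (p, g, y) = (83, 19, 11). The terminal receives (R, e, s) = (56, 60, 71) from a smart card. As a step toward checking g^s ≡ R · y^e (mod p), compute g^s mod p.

19^71 mod 83 = 34

34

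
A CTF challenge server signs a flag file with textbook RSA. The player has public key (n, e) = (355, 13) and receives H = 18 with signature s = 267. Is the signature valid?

invalid

s^13 mod 355 = 57
57 ≠ 18, so verification fails.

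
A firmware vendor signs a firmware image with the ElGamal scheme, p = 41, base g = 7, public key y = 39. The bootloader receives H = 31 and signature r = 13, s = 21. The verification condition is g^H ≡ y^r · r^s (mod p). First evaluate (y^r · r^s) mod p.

19

39^13 mod 41 = 8
13^21 mod 41 = 28
y^r · r^s ≡ 8·28 = 224 ≡ 19 (mod 41)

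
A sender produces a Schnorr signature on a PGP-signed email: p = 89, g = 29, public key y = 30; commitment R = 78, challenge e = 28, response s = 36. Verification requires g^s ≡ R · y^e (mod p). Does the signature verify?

verifies

g^s mod p:
Squares mod 89: 29^1≡29, 29^2≡40, 29^4≡87, 29^8≡4, 29^16≡16, 29^32≡78
36 = 32 + 4, so 29^36 ≡ 78·87 ≡ 22 (mod 89)
R · y^e mod p:
Squares mod 89: 30^1≡30, 30^2≡10, 30^4≡11, 30^8≡32, 30^16≡45
28 = 16 + 8 + 4, so 30^28 ≡ 45·32·11 ≡ 87 (mod 89)
78·87 = 6786 ≡ 22 (mod 89)
22 ≡ 22 (mod 89); signature holds.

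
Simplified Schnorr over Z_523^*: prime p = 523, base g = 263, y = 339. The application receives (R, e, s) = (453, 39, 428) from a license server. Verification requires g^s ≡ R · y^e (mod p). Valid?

no

g^s mod p:
263^2 = 69169 ≡ 133
263^4 ≡ 133^2 = 17689 ≡ 430
263^8 ≡ 430^2 = 184900 ≡ 281
263^16 ≡ 281^2 = 78961 ≡ 511
263^32 ≡ 511^2 = 261121 ≡ 144
263^64 ≡ 144^2 = 20736 ≡ 339
263^128 ≡ 339^2 = 114921 ≡ 384
263^256 ≡ 384^2 = 147456 ≡ 493
428 = 256 + 128 + 32 + 8 + 4, so 263^428 ≡ 493·384·144·281·430 ≡ 246 (mod 523)
R · y^e mod p:
339^2 = 114921 ≡ 384
339^4 ≡ 384^2 = 147456 ≡ 493
339^8 ≡ 493^2 = 243049 ≡ 377
339^16 ≡ 377^2 = 142129 ≡ 396
339^32 ≡ 396^2 = 156816 ≡ 439
39 = 32 + 4 + 2 + 1, so 339^39 ≡ 439·493·384·339 ≡ 138 (mod 523)
453·138 = 62514 ≡ 277 (mod 523)
246 ≠ 277; the check fails.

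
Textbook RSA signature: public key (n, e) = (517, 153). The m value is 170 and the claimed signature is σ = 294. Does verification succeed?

σ^2 ≡ 294^2 = 86436 ≡ 97
σ^4 ≡ 97^2 = 9409 ≡ 103
σ^8 ≡ 103^2 = 10609 ≡ 269
σ^16 ≡ 269^2 = 72361 ≡ 498
σ^32 ≡ 498^2 = 248004 ≡ 361
σ^64 ≡ 361^2 = 130321 ≡ 37
σ^128 ≡ 37^2 = 1369 ≡ 335
153 = 128 + 16 + 8 + 1, so σ^153 ≡ 335·498·269·294 ≡ 347 (mod 517)
347 ≠ 170, so verification fails.

fails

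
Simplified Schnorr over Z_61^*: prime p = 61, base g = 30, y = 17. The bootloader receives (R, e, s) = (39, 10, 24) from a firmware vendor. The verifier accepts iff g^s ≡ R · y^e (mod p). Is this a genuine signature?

g^s mod p:
30^2 = 900 ≡ 46
30^4 ≡ 46^2 = 2116 ≡ 42
30^8 ≡ 42^2 = 1764 ≡ 56
30^16 ≡ 56^2 = 3136 ≡ 25
24 = 16 + 8, so 30^24 ≡ 25·56 ≡ 58 (mod 61)
R · y^e mod p:
17^2 = 289 ≡ 45
17^4 ≡ 45^2 = 2025 ≡ 12
17^8 ≡ 12^2 = 144 ≡ 22
10 = 8 + 2, so 17^10 ≡ 22·45 ≡ 14 (mod 61)
39·14 = 546 ≡ 58 (mod 61)
58 ≡ 58 (mod 61); signature holds.

genuine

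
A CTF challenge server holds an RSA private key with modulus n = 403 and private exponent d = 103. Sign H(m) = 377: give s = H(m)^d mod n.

377

(H(m))^2 ≡ 377^2 = 142129 ≡ 273
(H(m))^4 ≡ 273^2 = 74529 ≡ 377
(H(m))^8 ≡ 377^2 = 142129 ≡ 273
(H(m))^16 ≡ 273^2 = 74529 ≡ 377
(H(m))^32 ≡ 377^2 = 142129 ≡ 273
(H(m))^64 ≡ 273^2 = 74529 ≡ 377
103 = 64 + 32 + 4 + 2 + 1, so (H(m))^103 ≡ 377·273·377·273·377 ≡ 377 (mod 403)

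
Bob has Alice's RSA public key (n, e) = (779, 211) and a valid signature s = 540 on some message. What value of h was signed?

s^2 ≡ 540^2 = 291600 ≡ 254
s^4 ≡ 254^2 = 64516 ≡ 638
s^8 ≡ 638^2 = 407044 ≡ 406
s^16 ≡ 406^2 = 164836 ≡ 467
s^32 ≡ 467^2 = 218089 ≡ 748
s^64 ≡ 748^2 = 559504 ≡ 182
s^128 ≡ 182^2 = 33124 ≡ 406
211 = 128 + 64 + 16 + 2 + 1, so s^211 ≡ 406·182·467·254·540 ≡ 350 (mod 779)

350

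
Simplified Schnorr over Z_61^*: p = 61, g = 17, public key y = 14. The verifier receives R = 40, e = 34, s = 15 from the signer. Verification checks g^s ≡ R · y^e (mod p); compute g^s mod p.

50

17^15 mod 61 = 50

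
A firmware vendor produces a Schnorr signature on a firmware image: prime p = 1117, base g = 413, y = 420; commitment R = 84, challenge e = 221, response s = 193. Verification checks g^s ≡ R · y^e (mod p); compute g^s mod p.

429

Squares mod 1117: 413^1≡413, 413^2≡785, 413^4≡758, 413^8≡426, 413^16≡522, 413^32≡1053, 413^64≡745, 413^128≡993
193 = 128 + 64 + 1, so 413^193 ≡ 993·745·413 ≡ 429 (mod 1117)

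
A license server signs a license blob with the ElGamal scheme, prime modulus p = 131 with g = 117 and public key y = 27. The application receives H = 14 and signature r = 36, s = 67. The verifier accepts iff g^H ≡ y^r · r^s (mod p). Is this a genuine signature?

forged

Left side g^H mod p:
Squares mod 131: 117^1≡117, 117^2≡65, 117^4≡33, 117^8≡41
14 = 8 + 4 + 2, so 117^14 ≡ 41·33·65 ≡ 44 (mod 131)
Right side y^r · r^s mod p:
Squares mod 131: 27^1≡27, 27^2≡74, 27^4≡105, 27^8≡21, 27^16≡48, 27^32≡77
36 = 32 + 4, so 27^36 ≡ 77·105 ≡ 94 (mod 131)
Squares mod 131: 36^1≡36, 36^2≡117, 36^4≡65, 36^8≡33, 36^16≡41, 36^32≡109, 36^64≡91
67 = 64 + 2 + 1, so 36^67 ≡ 91·117·36 ≡ 117 (mod 131)
94·117 = 10998 ≡ 125 (mod 131)
44 ≠ 125, so verification fails.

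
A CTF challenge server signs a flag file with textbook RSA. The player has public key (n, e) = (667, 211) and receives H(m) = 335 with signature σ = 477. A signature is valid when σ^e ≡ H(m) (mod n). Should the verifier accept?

reject

σ^2 ≡ 477^2 = 227529 ≡ 82
σ^4 ≡ 82^2 = 6724 ≡ 54
σ^8 ≡ 54^2 = 2916 ≡ 248
σ^16 ≡ 248^2 = 61504 ≡ 140
σ^32 ≡ 140^2 = 19600 ≡ 257
σ^64 ≡ 257^2 = 66049 ≡ 16
σ^128 ≡ 16^2 = 256
211 = 128 + 64 + 16 + 2 + 1, so σ^211 ≡ 256·16·140·82·477 ≡ 332 (mod 667)
The recovered value 332 does not match the digest 335.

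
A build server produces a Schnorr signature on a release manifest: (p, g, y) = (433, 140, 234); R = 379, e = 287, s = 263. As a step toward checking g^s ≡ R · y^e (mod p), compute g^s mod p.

140^2 = 19600 ≡ 115
140^4 ≡ 115^2 = 13225 ≡ 235
140^8 ≡ 235^2 = 55225 ≡ 234
140^16 ≡ 234^2 = 54756 ≡ 198
140^32 ≡ 198^2 = 39204 ≡ 234
140^64 ≡ 234^2 = 54756 ≡ 198
140^128 ≡ 198^2 = 39204 ≡ 234
140^256 ≡ 234^2 = 54756 ≡ 198
263 = 256 + 4 + 2 + 1, so 140^263 ≡ 198·235·115·140 ≡ 133 (mod 433)

133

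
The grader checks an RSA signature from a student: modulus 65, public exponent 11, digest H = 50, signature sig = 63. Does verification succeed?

fails

sig^2 ≡ 63^2 = 3969 ≡ 4
sig^4 ≡ 4^2 = 16
sig^8 ≡ 16^2 = 256 ≡ 61
11 = 8 + 2 + 1, so sig^11 ≡ 61·4·63 ≡ 32 (mod 65)
32 ≠ 50, so verification fails.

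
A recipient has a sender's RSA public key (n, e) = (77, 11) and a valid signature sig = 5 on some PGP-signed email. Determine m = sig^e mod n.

sig^11 mod 77 = 38

38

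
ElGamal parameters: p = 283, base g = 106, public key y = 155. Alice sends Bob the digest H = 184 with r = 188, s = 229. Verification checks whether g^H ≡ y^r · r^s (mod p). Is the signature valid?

invalid

Left side g^H mod p:
106^2 = 11236 ≡ 199
106^4 ≡ 199^2 = 39601 ≡ 264
106^8 ≡ 264^2 = 69696 ≡ 78
106^16 ≡ 78^2 = 6084 ≡ 141
106^32 ≡ 141^2 = 19881 ≡ 71
106^64 ≡ 71^2 = 5041 ≡ 230
106^128 ≡ 230^2 = 52900 ≡ 262
184 = 128 + 32 + 16 + 8, so 106^184 ≡ 262·71·141·78 ≡ 134 (mod 283)
Right side y^r · r^s mod p:
155^2 = 24025 ≡ 253
155^4 ≡ 253^2 = 64009 ≡ 51
155^8 ≡ 51^2 = 2601 ≡ 54
155^16 ≡ 54^2 = 2916 ≡ 86
155^32 ≡ 86^2 = 7396 ≡ 38
155^64 ≡ 38^2 = 1444 ≡ 29
155^128 ≡ 29^2 = 841 ≡ 275
188 = 128 + 32 + 16 + 8 + 4, so 155^188 ≡ 275·38·86·54·51 ≡ 1 (mod 283)
188^2 = 35344 ≡ 252
188^4 ≡ 252^2 = 63504 ≡ 112
188^8 ≡ 112^2 = 12544 ≡ 92
188^16 ≡ 92^2 = 8464 ≡ 257
188^32 ≡ 257^2 = 66049 ≡ 110
188^64 ≡ 110^2 = 12100 ≡ 214
188^128 ≡ 214^2 = 45796 ≡ 233
229 = 128 + 64 + 32 + 4 + 1, so 188^229 ≡ 233·214·110·112·188 ≡ 224 (mod 283)
1·224 = 224 ≡ 224 (mod 283)
134 ≠ 224, so verification fails.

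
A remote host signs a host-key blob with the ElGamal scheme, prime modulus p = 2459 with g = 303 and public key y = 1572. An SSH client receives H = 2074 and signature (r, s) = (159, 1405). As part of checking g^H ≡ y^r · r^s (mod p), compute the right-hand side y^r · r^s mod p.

302

1572^159 mod 2459 = 336
159^1405 mod 2459 = 279
y^r · r^s ≡ 336·279 = 93744 ≡ 302 (mod 2459)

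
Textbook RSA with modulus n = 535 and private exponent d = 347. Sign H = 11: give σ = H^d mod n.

111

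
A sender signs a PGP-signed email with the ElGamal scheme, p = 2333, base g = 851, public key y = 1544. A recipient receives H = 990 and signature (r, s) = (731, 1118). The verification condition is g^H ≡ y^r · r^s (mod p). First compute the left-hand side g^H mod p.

913

851^2 = 724201 ≡ 971
851^4 ≡ 971^2 = 942841 ≡ 309
851^8 ≡ 309^2 = 95481 ≡ 2161
851^16 ≡ 2161^2 = 4669921 ≡ 1588
851^32 ≡ 1588^2 = 2521744 ≡ 2104
851^64 ≡ 2104^2 = 4426816 ≡ 1115
851^128 ≡ 1115^2 = 1243225 ≡ 2069
851^256 ≡ 2069^2 = 4280761 ≡ 2039
851^512 ≡ 2039^2 = 4157521 ≡ 115
990 = 512 + 256 + 128 + 64 + 16 + 8 + 4 + 2, so 851^990 ≡ 115·2039·2069·1115·1588·2161·309·971 ≡ 913 (mod 2333)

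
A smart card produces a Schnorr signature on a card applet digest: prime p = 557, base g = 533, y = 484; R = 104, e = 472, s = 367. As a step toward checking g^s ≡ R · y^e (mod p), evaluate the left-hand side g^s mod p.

Squares mod 557: 533^1≡533, 533^2≡19, 533^4≡361, 533^8≡540, 533^16≡289, 533^32≡528, 533^64≡284, 533^128≡448, 533^256≡184
367 = 256 + 64 + 32 + 8 + 4 + 2 + 1, so 533^367 ≡ 184·284·528·540·361·19·533 ≡ 168 (mod 557)

168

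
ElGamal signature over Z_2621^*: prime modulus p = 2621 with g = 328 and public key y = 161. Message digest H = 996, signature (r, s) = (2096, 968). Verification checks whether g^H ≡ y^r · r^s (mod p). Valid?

yes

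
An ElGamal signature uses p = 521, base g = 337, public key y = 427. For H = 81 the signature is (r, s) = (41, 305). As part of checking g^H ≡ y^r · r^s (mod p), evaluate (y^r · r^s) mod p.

318

427^41 mod 521 = 517
41^305 mod 521 = 181
y^r · r^s ≡ 517·181 = 93577 ≡ 318 (mod 521)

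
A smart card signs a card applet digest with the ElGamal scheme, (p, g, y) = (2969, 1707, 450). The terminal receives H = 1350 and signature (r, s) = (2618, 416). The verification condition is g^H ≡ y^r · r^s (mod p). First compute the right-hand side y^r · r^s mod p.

2344

450^2 = 202500 ≡ 608
450^4 ≡ 608^2 = 369664 ≡ 1508
450^8 ≡ 1508^2 = 2274064 ≡ 2779
450^16 ≡ 2779^2 = 7722841 ≡ 472
450^32 ≡ 472^2 = 222784 ≡ 109
450^64 ≡ 109^2 = 11881 ≡ 5
450^128 ≡ 5^2 = 25
450^256 ≡ 25^2 = 625
450^512 ≡ 625^2 = 390625 ≡ 1686
450^1024 ≡ 1686^2 = 2842596 ≡ 1263
450^2048 ≡ 1263^2 = 1595169 ≡ 816
2618 = 2048 + 512 + 32 + 16 + 8 + 2, so 450^2618 ≡ 816·1686·109·472·2779·608 ≡ 2719 (mod 2969)
2618^2 = 6853924 ≡ 1472
2618^4 ≡ 1472^2 = 2166784 ≡ 2383
2618^8 ≡ 2383^2 = 5678689 ≡ 1961
2618^16 ≡ 1961^2 = 3845521 ≡ 666
2618^32 ≡ 666^2 = 443556 ≡ 1175
2618^64 ≡ 1175^2 = 1380625 ≡ 40
2618^128 ≡ 40^2 = 1600
2618^256 ≡ 1600^2 = 2560000 ≡ 722
416 = 256 + 128 + 32, so 2618^416 ≡ 722·1600·1175 ≡ 1487 (mod 2969)
y^r · r^s ≡ 2719·1487 = 4043153 ≡ 2344 (mod 2969)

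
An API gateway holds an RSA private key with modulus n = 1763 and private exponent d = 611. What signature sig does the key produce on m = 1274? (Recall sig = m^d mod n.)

1421

m^2 ≡ 1274^2 = 1623076 ≡ 1116
m^4 ≡ 1116^2 = 1245456 ≡ 778
m^8 ≡ 778^2 = 605284 ≡ 575
m^16 ≡ 575^2 = 330625 ≡ 944
m^32 ≡ 944^2 = 891136 ≡ 821
m^64 ≡ 821^2 = 674041 ≡ 575
m^128 ≡ 575^2 = 330625 ≡ 944
m^256 ≡ 944^2 = 891136 ≡ 821
m^512 ≡ 821^2 = 674041 ≡ 575
611 = 512 + 64 + 32 + 2 + 1, so m^611 ≡ 575·575·821·1116·1274 ≡ 1421 (mod 1763)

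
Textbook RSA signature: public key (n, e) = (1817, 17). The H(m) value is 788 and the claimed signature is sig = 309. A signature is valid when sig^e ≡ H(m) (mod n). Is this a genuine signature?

Squares mod 1817: sig^1≡309, sig^2≡997, sig^4≡110, sig^8≡1198, sig^16≡1591
17 = 16 + 1, so sig^17 ≡ 1591·309 ≡ 1029 (mod 1817)
1029 ≠ 788, so verification fails.

forged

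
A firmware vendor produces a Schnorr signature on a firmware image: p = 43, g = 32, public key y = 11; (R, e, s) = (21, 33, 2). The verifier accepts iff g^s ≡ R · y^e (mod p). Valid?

yes

g^s mod p:
32^2 mod 43 = 35
R · y^e mod p:
11^33 mod 43 = 16
21·16 = 336 ≡ 35 (mod 43)
35 ≡ 35 (mod 43); signature holds.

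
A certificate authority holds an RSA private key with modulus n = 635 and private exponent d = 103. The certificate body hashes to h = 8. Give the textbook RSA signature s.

2

Squares mod 635: h^1≡8, h^2≡64, h^4≡286, h^8≡516, h^16≡191, h^32≡286, h^64≡516
103 = 64 + 32 + 4 + 2 + 1, so h^103 ≡ 516·286·286·64·8 ≡ 2 (mod 635)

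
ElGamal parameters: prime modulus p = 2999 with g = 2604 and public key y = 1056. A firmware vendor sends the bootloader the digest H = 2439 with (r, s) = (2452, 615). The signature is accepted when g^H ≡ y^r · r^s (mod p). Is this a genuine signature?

Left side g^H mod p:
Squares mod 2999: 2604^1≡2604, 2604^2≡77, 2604^4≡2930, 2604^8≡1762, 2604^16≡679, 2604^32≡2194, 2604^64≡241, 2604^128≡1100, 2604^256≡1403, 2604^512≡1065, 2604^1024≡603, 2604^2048≡730
2439 = 2048 + 256 + 128 + 4 + 2 + 1, so 2604^2439 ≡ 730·1403·1100·2930·77·2604 ≡ 2066 (mod 2999)
Right side y^r · r^s mod p:
Squares mod 2999: 1056^1≡1056, 1056^2≡2507, 1056^4≡2144, 1056^8≡2268, 1056^16≡539, 1056^32≡2617, 1056^64≡1972, 1056^128≡2080, 1056^256≡1842, 1056^512≡1095, 1056^1024≡2424, 1056^2048≡735
2452 = 2048 + 256 + 128 + 16 + 4, so 1056^2452 ≡ 735·1842·2080·539·2144 ≡ 2794 (mod 2999)
Squares mod 2999: 2452^1≡2452, 2452^2≡2308, 2452^4≡640, 2452^8≡1736, 2452^16≡2700, 2452^32≡2430, 2452^64≡2868, 2452^128≡2166, 2452^256≡1120, 2452^512≡818
615 = 512 + 64 + 32 + 4 + 2 + 1, so 2452^615 ≡ 818·2868·2430·640·2308·2452 ≡ 1481 (mod 2999)
2794·1481 = 4137914 ≡ 2293 (mod 2999)
2066 ≠ 2293, so verification fails.

forged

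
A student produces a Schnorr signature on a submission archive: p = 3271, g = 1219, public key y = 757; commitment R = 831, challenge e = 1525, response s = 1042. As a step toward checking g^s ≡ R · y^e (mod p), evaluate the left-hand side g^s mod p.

1219^2 = 1485961 ≡ 927
1219^4 ≡ 927^2 = 859329 ≡ 2327
1219^8 ≡ 2327^2 = 5414929 ≡ 1424
1219^16 ≡ 1424^2 = 2027776 ≡ 3027
1219^32 ≡ 3027^2 = 9162729 ≡ 658
1219^64 ≡ 658^2 = 432964 ≡ 1192
1219^128 ≡ 1192^2 = 1420864 ≡ 1250
1219^256 ≡ 1250^2 = 1562500 ≡ 2233
1219^512 ≡ 2233^2 = 4986289 ≡ 1285
1219^1024 ≡ 1285^2 = 1651225 ≡ 2641
1042 = 1024 + 16 + 2, so 1219^1042 ≡ 2641·3027·927 ≡ 596 (mod 3271)

596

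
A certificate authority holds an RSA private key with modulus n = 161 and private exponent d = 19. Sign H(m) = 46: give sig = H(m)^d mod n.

46

Squares mod 161: (H(m))^1≡46, (H(m))^2≡23, (H(m))^4≡46, (H(m))^8≡23, (H(m))^16≡46
19 = 16 + 2 + 1, so (H(m))^19 ≡ 46·23·46 ≡ 46 (mod 161)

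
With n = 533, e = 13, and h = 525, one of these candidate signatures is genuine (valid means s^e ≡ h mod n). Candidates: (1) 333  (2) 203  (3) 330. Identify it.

3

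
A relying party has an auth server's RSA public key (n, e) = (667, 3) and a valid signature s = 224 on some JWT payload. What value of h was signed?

474

s^2 ≡ 224^2 = 50176 ≡ 151
3 = 2 + 1, so s^3 ≡ 151·224 ≡ 474 (mod 667)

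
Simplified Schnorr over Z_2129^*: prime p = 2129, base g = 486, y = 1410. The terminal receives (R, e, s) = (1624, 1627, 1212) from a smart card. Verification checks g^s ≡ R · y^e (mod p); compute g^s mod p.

252

486^2 = 236196 ≡ 2006
486^4 ≡ 2006^2 = 4024036 ≡ 226
486^8 ≡ 226^2 = 51076 ≡ 2109
486^16 ≡ 2109^2 = 4447881 ≡ 400
486^32 ≡ 400^2 = 160000 ≡ 325
486^64 ≡ 325^2 = 105625 ≡ 1304
486^128 ≡ 1304^2 = 1700416 ≡ 1474
486^256 ≡ 1474^2 = 2172676 ≡ 1096
486^512 ≡ 1096^2 = 1201216 ≡ 460
486^1024 ≡ 460^2 = 211600 ≡ 829
1212 = 1024 + 128 + 32 + 16 + 8 + 4, so 486^1212 ≡ 829·1474·325·400·2109·226 ≡ 252 (mod 2129)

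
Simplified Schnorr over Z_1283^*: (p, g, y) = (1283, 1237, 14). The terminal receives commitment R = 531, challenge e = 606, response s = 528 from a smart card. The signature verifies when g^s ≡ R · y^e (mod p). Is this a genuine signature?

genuine

g^s mod p:
Squares mod 1283: 1237^1≡1237, 1237^2≡833, 1237^4≡1069, 1237^8≡891, 1237^16≡987, 1237^32≡372, 1237^64≡1103, 1237^128≡325, 1237^256≡419, 1237^512≡1073
528 = 512 + 16, so 1237^528 ≡ 1073·987 ≡ 576 (mod 1283)
R · y^e mod p:
Squares mod 1283: 14^1≡14, 14^2≡196, 14^4≡1209, 14^8≡344, 14^16≡300, 14^32≡190, 14^64≡176, 14^128≡184, 14^256≡498, 14^512≡385
606 = 512 + 64 + 16 + 8 + 4 + 2, so 14^606 ≡ 385·176·300·344·1209·196 ≡ 436 (mod 1283)
531·436 = 231516 ≡ 576 (mod 1283)
576 ≡ 576 (mod 1283); signature holds.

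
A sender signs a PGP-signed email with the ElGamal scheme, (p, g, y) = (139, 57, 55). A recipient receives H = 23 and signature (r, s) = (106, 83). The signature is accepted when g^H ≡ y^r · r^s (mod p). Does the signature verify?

does not verify

Left side g^H mod p:
57^2 = 3249 ≡ 52
57^4 ≡ 52^2 = 2704 ≡ 63
57^8 ≡ 63^2 = 3969 ≡ 77
57^16 ≡ 77^2 = 5929 ≡ 91
23 = 16 + 4 + 2 + 1, so 57^23 ≡ 91·63·52·57 ≡ 1 (mod 139)
Right side y^r · r^s mod p:
55^2 = 3025 ≡ 106
55^4 ≡ 106^2 = 11236 ≡ 116
55^8 ≡ 116^2 = 13456 ≡ 112
55^16 ≡ 112^2 = 12544 ≡ 34
55^32 ≡ 34^2 = 1156 ≡ 44
55^64 ≡ 44^2 = 1936 ≡ 129
106 = 64 + 32 + 8 + 2, so 55^106 ≡ 129·44·112·106 ≡ 79 (mod 139)
106^2 = 11236 ≡ 116
106^4 ≡ 116^2 = 13456 ≡ 112
106^8 ≡ 112^2 = 12544 ≡ 34
106^16 ≡ 34^2 = 1156 ≡ 44
106^32 ≡ 44^2 = 1936 ≡ 129
106^64 ≡ 129^2 = 16641 ≡ 100
83 = 64 + 16 + 2 + 1, so 106^83 ≡ 100·44·116·106 ≡ 125 (mod 139)
79·125 = 9875 ≡ 6 (mod 139)
1 ≠ 6, so verification fails.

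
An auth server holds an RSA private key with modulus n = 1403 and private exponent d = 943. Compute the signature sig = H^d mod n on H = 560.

H^2 ≡ 560^2 = 313600 ≡ 731
H^4 ≡ 731^2 = 534361 ≡ 1221
H^8 ≡ 1221^2 = 1490841 ≡ 855
H^16 ≡ 855^2 = 731025 ≡ 62
H^32 ≡ 62^2 = 3844 ≡ 1038
H^64 ≡ 1038^2 = 1077444 ≡ 1343
H^128 ≡ 1343^2 = 1803649 ≡ 794
H^256 ≡ 794^2 = 630436 ≡ 489
H^512 ≡ 489^2 = 239121 ≡ 611
943 = 512 + 256 + 128 + 32 + 8 + 4 + 2 + 1, so H^943 ≡ 611·489·794·1038·855·1221·731·560 ≡ 50 (mod 1403)

50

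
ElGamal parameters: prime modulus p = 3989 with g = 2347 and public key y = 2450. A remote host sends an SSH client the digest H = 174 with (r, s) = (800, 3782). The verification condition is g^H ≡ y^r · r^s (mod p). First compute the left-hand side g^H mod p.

2347^2 = 5508409 ≡ 3589
2347^4 ≡ 3589^2 = 12880921 ≡ 440
2347^8 ≡ 440^2 = 193600 ≡ 2128
2347^16 ≡ 2128^2 = 4528384 ≡ 869
2347^32 ≡ 869^2 = 755161 ≡ 1240
2347^64 ≡ 1240^2 = 1537600 ≡ 1835
2347^128 ≡ 1835^2 = 3367225 ≡ 509
174 = 128 + 32 + 8 + 4 + 2, so 2347^174 ≡ 509·1240·2128·440·3589 ≡ 622 (mod 3989)

622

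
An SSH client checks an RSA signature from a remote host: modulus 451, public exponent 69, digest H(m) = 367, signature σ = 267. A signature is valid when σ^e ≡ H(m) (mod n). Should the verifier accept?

Squares mod 451: σ^1≡267, σ^2≡31, σ^4≡59, σ^8≡324, σ^16≡344, σ^32≡174, σ^64≡59
69 = 64 + 4 + 1, so σ^69 ≡ 59·59·267 ≡ 367 (mod 451)
σ^69 mod 451 = 367 matches H(m).

accept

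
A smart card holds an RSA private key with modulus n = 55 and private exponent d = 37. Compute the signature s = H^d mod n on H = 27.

Squares mod 55: H^1≡27, H^2≡14, H^4≡31, H^8≡26, H^16≡16, H^32≡36
37 = 32 + 4 + 1, so H^37 ≡ 36·31·27 ≡ 47 (mod 55)

47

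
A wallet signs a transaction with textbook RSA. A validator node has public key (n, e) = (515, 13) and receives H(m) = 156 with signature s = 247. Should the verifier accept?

reject

s^2 ≡ 247^2 = 61009 ≡ 239
s^4 ≡ 239^2 = 57121 ≡ 471
s^8 ≡ 471^2 = 221841 ≡ 391
13 = 8 + 4 + 1, so s^13 ≡ 391·471·247 ≡ 392 (mod 515)
s^13 mod 515 = 392, but H(m) = 156.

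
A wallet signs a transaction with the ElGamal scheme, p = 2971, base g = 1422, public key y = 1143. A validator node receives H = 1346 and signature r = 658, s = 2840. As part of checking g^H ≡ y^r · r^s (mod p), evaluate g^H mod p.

2036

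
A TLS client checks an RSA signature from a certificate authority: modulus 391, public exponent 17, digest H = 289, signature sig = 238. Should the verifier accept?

sig^2 ≡ 238^2 = 56644 ≡ 340
sig^4 ≡ 340^2 = 115600 ≡ 255
sig^8 ≡ 255^2 = 65025 ≡ 119
sig^16 ≡ 119^2 = 14161 ≡ 85
17 = 16 + 1, so sig^17 ≡ 85·238 ≡ 289 (mod 391)
Since 289 equals the digest 289, verification succeeds.

accept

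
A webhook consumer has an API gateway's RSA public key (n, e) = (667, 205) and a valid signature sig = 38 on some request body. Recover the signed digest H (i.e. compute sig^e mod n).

586

Squares mod 667: sig^1≡38, sig^2≡110, sig^4≡94, sig^8≡165, sig^16≡545, sig^32≡210, sig^64≡78, sig^128≡81
205 = 128 + 64 + 8 + 4 + 1, so sig^205 ≡ 81·78·165·94·38 ≡ 586 (mod 667)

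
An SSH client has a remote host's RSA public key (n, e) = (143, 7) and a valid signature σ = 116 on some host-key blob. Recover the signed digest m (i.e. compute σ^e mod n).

129

σ^2 ≡ 116^2 = 13456 ≡ 14
σ^4 ≡ 14^2 = 196 ≡ 53
7 = 4 + 2 + 1, so σ^7 ≡ 53·14·116 ≡ 129 (mod 143)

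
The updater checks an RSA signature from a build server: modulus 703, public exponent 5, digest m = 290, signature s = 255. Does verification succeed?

Squares mod 703: s^1≡255, s^2≡349, s^4≡182
5 = 4 + 1, so s^5 ≡ 182·255 ≡ 12 (mod 703)
s^5 mod 703 = 12, but m = 290.

fails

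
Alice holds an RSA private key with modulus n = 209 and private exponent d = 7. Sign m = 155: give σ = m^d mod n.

78

m^2 ≡ 155^2 = 24025 ≡ 199
m^4 ≡ 199^2 = 39601 ≡ 100
7 = 4 + 2 + 1, so m^7 ≡ 100·199·155 ≡ 78 (mod 209)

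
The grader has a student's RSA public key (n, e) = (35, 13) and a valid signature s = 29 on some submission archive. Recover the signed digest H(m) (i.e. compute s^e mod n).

Squares mod 35: s^1≡29, s^2≡1, s^4≡1, s^8≡1
13 = 8 + 4 + 1, so s^13 ≡ 1·1·29 ≡ 29 (mod 35)

29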